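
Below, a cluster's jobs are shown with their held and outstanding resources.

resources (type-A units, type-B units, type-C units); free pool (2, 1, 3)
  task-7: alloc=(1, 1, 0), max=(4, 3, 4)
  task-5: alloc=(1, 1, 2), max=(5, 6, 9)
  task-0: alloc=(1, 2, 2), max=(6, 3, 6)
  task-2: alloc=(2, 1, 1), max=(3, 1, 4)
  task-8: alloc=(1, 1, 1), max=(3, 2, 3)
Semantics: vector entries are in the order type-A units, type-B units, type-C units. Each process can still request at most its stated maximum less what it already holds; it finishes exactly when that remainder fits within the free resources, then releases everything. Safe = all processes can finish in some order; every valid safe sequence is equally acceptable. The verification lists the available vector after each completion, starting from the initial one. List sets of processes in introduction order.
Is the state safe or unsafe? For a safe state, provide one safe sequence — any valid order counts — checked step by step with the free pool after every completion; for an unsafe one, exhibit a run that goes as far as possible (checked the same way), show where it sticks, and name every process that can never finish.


SAFE, for example via the order task-2, task-8, task-0, task-5, task-7.
Key observation: the order's first zero-slack moment is task-2 ((1, 0, 3) needed, (2, 1, 3) free — a requested resource with nothing to spare).
Step-by-step check:
  pool = (2, 1, 3)
  task-2 needs (1, 0, 3) <= (2, 1, 3) -> finishes; pool += (2, 1, 1) = (4, 2, 4)
  task-8 needs (2, 1, 2) <= (4, 2, 4) -> finishes; pool += (1, 1, 1) = (5, 3, 5)
  task-0 needs (5, 1, 4) <= (5, 3, 5) -> finishes; pool += (1, 2, 2) = (6, 5, 7)
  task-5 needs (4, 5, 7) <= (6, 5, 7) -> finishes; pool += (1, 1, 2) = (7, 6, 9)
  task-7 needs (3, 2, 4) <= (7, 6, 9) -> finishes; pool += (1, 1, 0) = (8, 7, 9)


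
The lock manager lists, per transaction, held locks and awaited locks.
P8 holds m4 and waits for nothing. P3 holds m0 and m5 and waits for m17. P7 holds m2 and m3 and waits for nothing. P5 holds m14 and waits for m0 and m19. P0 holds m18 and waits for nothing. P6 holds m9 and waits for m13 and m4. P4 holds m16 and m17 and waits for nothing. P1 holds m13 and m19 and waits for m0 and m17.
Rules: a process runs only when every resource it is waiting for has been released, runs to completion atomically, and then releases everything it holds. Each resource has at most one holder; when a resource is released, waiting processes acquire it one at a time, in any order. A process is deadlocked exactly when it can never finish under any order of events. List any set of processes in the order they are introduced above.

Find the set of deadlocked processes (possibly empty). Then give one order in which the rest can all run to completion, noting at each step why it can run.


The deadlocked set is empty.
Key observation: no waiting chain loops back on itself — every chain ends at a process that waits on nothing, so everyone eventually runs.
One completion order for the rest: P7, P8, P4, P0, P3, P1, P5, P6.
Step-by-step check:
  P7: no waits; runs immediately, freeing m2 and m3
  P8: no waits; runs immediately, freeing m4
  P4: no waits; runs immediately, freeing m16 and m17
  P0: no waits; runs immediately, freeing m18
  P3: everything it awaited (m17) is free; runs, freeing m0 and m5
  P1: everything it awaited (m0 and m17) is free; runs, freeing m13 and m19
  P5: everything it awaited (m0 and m19) is free; runs, freeing m14
  P6: everything it awaited (m13 and m4) is free; runs, freeing m9


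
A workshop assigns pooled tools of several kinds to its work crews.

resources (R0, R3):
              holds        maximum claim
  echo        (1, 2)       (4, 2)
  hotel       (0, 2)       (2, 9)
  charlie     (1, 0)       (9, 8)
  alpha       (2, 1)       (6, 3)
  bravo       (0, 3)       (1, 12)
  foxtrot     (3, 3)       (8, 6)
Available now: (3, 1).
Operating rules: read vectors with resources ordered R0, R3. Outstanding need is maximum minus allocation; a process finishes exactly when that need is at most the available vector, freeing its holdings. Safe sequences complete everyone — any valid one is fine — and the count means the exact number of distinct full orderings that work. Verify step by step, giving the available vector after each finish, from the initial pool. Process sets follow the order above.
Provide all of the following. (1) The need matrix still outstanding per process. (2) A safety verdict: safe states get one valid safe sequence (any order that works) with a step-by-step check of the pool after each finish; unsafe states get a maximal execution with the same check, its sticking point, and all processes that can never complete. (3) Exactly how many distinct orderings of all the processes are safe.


(1) Remaining need (order R0, R3):
  echo: (3, 0)
  hotel: (2, 7)
  charlie: (8, 8)
  alpha: (4, 2)
  bravo: (1, 9)
  foxtrot: (5, 3)
(2) SAFE. One safe sequence: echo, alpha, foxtrot, hotel, bravo, charlie.
Key observation: echo is the earliest step where a requested resource binds exactly: need (3, 0), pool (3, 1) at its turn.
Walking it through:
  pool = (3, 1)
  echo needs (3, 0) <= (3, 1) -> finishes; pool += (1, 2) = (4, 3)
  alpha needs (4, 2) <= (4, 3) -> finishes; pool += (2, 1) = (6, 4)
  foxtrot needs (5, 3) <= (6, 4) -> finishes; pool += (3, 3) = (9, 7)
  hotel needs (2, 7) <= (9, 7) -> finishes; pool += (0, 2) = (9, 9)
  bravo needs (1, 9) <= (9, 9) -> finishes; pool += (0, 3) = (9, 12)
  charlie needs (8, 8) <= (9, 12) -> finishes; pool += (1, 0) = (10, 12)
(3) Precisely 2 of the possible complete orderings are safe sequences.


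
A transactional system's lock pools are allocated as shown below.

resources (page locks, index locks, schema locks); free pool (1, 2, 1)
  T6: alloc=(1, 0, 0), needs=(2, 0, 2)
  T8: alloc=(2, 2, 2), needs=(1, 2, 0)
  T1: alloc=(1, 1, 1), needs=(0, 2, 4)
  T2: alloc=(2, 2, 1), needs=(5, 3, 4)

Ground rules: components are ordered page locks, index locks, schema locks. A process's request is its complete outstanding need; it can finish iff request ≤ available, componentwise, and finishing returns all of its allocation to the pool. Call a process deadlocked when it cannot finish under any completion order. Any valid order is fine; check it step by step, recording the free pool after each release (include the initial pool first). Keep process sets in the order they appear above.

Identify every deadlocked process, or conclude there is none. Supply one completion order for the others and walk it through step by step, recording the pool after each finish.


Deadlocked set: T1 and T2.
Key observation: no order helps: past T8, T6, the free pool tops out at (4, 4, 3), below what each blocked process needs in schema locks.
The rest can finish in the order T8, T6. Verifying each step:
  pool = (1, 2, 1)
  run T8 (needs (1, 2, 0), free (1, 2, 1)); after release of (2, 2, 2) the pool is (3, 4, 3)
  run T6 (needs (2, 0, 2), free (3, 4, 3)); after release of (1, 0, 0) the pool is (4, 4, 3)
The stuck group stays short no matter what:
  T1 still needs (0, 2, 4) but only (4, 4, 3) is free — short on schema locks
  T2 still needs (5, 3, 4) but only (4, 4, 3) is free — short on page locks and schema locks


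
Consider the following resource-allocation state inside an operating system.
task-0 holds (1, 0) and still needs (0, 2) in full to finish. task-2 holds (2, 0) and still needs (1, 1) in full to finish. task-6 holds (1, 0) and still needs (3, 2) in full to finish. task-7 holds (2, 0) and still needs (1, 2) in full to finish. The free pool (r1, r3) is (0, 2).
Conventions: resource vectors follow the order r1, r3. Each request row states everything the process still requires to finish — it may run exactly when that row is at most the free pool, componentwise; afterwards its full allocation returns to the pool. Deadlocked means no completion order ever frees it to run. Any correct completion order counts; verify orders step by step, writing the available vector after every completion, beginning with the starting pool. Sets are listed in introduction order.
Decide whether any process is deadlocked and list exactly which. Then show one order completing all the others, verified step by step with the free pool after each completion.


The deadlocked set is empty.
Key observation: beginning at task-0, releases accumulate fast enough that every process eventually fits.
One completion order for the rest: task-0, task-7, task-6, task-2. Verifying each step:
  pool = (0, 2)
  task-0 needs (0, 2) <= (0, 2) -> finishes; pool += (1, 0) = (1, 2)
  task-7 needs (1, 2) <= (1, 2) -> finishes; pool += (2, 0) = (3, 2)
  task-6 needs (3, 2) <= (3, 2) -> finishes; pool += (1, 0) = (4, 2)
  task-2 needs (1, 1) <= (4, 2) -> finishes; pool += (2, 0) = (6, 2)


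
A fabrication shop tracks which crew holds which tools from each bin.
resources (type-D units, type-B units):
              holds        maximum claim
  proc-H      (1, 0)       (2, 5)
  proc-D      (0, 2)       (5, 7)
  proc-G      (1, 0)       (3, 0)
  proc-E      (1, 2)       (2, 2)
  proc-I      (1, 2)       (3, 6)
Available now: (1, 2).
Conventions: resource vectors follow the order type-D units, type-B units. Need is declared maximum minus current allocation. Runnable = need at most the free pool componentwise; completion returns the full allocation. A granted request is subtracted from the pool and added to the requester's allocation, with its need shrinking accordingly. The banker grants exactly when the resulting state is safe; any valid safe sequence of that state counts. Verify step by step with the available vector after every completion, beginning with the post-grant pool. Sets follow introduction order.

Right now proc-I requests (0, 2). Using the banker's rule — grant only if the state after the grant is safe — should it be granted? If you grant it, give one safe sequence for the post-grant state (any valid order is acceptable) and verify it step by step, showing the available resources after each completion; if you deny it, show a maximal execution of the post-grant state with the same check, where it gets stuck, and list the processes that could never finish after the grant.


GRANT — the state after the grant stays safe, e.g. via proc-E, proc-I, proc-G, proc-H, proc-D.
Key observation: with (1, 0) left after the transfer, proc-E can run at once — the state stays safe.
Check on the post-grant state, step by step:
  pool = (1, 0)
  proc-E: need (1, 0) fits (1, 0); releases (1, 2), pool now (2, 2)
  proc-I: need (2, 2) fits (2, 2); releases (1, 4), pool now (3, 6)
  proc-G: need (2, 0) fits (3, 6); releases (1, 0), pool now (4, 6)
  proc-H: need (1, 5) fits (4, 6); releases (1, 0), pool now (5, 6)
  proc-D: need (5, 5) fits (5, 6); releases (0, 2), pool now (5, 8)


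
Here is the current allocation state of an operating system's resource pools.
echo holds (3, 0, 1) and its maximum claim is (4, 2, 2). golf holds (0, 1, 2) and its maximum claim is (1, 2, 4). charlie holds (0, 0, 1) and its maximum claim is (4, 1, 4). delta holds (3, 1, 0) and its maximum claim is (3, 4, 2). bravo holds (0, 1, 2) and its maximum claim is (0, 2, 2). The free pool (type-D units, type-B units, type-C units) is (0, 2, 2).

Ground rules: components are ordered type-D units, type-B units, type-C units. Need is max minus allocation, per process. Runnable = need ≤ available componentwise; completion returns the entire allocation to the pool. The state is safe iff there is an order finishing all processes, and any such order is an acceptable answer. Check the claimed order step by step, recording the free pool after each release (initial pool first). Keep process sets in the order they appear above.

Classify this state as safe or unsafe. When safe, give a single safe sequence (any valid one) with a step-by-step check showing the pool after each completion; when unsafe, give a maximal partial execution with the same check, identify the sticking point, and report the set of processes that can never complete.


The state is SAFE; one workable sequence: bravo, delta, echo, charlie, golf.
Key observation: the first exact fit in this order is delta — it needs (0, 3, 2) with (0, 3, 4) free, meeting a requested resource to the last unit.
Step-by-step check:
  pool = (0, 2, 2)
  bravo needs (0, 1, 0) <= (0, 2, 2) -> finishes; pool += (0, 1, 2) = (0, 3, 4)
  delta needs (0, 3, 2) <= (0, 3, 4) -> finishes; pool += (3, 1, 0) = (3, 4, 4)
  echo needs (1, 2, 1) <= (3, 4, 4) -> finishes; pool += (3, 0, 1) = (6, 4, 5)
  charlie needs (4, 1, 3) <= (6, 4, 5) -> finishes; pool += (0, 0, 1) = (6, 4, 6)
  golf needs (1, 1, 2) <= (6, 4, 6) -> finishes; pool += (0, 1, 2) = (6, 5, 8)


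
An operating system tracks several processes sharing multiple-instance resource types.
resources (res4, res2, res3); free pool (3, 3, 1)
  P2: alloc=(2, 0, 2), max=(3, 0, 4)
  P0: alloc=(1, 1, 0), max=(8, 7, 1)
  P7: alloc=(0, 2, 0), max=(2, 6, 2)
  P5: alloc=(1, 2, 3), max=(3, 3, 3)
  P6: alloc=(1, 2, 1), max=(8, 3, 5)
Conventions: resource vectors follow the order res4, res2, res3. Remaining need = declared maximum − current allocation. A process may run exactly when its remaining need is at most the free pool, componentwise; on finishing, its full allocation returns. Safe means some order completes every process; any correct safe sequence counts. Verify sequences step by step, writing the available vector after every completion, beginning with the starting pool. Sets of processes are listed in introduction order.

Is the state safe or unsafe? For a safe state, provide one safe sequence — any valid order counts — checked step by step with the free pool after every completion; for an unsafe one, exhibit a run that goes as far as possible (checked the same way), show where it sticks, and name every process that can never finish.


UNSAFE.
Key observation: the wall is res4: completing P5, P2, P7 brings the pool only to (6, 7, 6), and all the rest need more.
A maximal execution: P5, P2, P7 — then nothing else fits. Verifying each step:
  pool = (3, 3, 1)
  run P5 (needs (2, 1, 0), free (3, 3, 1)); after release of (1, 2, 3) the pool is (4, 5, 4)
  run P2 (needs (1, 0, 2), free (4, 5, 4)); after release of (2, 0, 2) the pool is (6, 5, 6)
  run P7 (needs (2, 4, 2), free (6, 5, 6)); after release of (0, 2, 0) the pool is (6, 7, 6)
  blocked: P0 wants (7, 6, 1), pool (6, 7, 6) — not enough res4
  blocked: P6 wants (7, 1, 4), pool (6, 7, 6) — not enough res4
Processes that can never finish: P0 and P6.


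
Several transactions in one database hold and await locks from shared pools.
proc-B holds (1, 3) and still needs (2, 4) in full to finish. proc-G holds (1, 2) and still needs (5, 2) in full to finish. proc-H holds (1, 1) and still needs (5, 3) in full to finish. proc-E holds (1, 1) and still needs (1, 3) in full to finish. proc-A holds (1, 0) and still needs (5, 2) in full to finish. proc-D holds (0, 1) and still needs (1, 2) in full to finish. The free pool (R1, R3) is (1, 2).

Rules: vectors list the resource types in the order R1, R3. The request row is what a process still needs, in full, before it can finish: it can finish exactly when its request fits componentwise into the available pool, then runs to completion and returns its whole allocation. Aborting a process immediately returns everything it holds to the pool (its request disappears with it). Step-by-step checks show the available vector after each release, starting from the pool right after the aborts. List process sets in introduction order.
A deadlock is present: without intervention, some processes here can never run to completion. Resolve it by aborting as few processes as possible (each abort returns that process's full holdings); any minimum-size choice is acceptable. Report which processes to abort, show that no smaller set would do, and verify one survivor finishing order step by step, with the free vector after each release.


The answer: abort proc-G and proc-H.
Key observation: proc-A was stuck for good until proc-G and proc-H gave back (2, 3); in the order shown it finishes at step 4.
Minimality, checking each single-abort alternative: proc-B alone leaves proc-G blocked (short on R1); proc-G alone leaves proc-H blocked (short on R1); proc-H alone leaves proc-G blocked (short on R1); proc-E alone leaves proc-G blocked (short on R1); proc-A alone leaves proc-G blocked (short on R1); proc-D alone leaves proc-G blocked (short on R1).
Survivors finish in the order: proc-B, proc-E, proc-D, proc-A. Walking it through (pool after the aborts first):
  pool = (3, 5)
  run proc-B (needs (2, 4), free (3, 5)); after release of (1, 3) the pool is (4, 8)
  run proc-E (needs (1, 3), free (4, 8)); after release of (1, 1) the pool is (5, 9)
  run proc-D (needs (1, 2), free (5, 9)); after release of (0, 1) the pool is (5, 10)
  run proc-A (needs (5, 2), free (5, 10)); after release of (1, 0) the pool is (6, 10)


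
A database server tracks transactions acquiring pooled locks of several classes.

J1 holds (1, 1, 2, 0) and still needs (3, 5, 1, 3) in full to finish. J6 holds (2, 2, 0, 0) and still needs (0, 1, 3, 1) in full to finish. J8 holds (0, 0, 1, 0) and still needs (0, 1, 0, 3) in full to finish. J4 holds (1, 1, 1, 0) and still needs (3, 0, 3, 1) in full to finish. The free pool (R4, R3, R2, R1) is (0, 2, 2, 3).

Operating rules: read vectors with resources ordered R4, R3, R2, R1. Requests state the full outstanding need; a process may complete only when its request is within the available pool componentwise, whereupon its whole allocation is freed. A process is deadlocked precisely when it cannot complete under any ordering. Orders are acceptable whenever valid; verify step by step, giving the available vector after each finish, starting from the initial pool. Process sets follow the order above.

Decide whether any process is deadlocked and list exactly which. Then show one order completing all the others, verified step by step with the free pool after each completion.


Deadlocked set: J1 and J4.
Key observation: once J8, J6 finish, the pool peaks at (2, 4, 3, 3) — and every remaining process still needs more R4 than that.
The rest can finish in the order J8, J6. Walking it through:
  pool = (0, 2, 2, 3)
  run J8 (needs (0, 1, 0, 3), free (0, 2, 2, 3)); after release of (0, 0, 1, 0) the pool is (0, 2, 3, 3)
  run J6 (needs (0, 1, 3, 1), free (0, 2, 3, 3)); after release of (2, 2, 0, 0) the pool is (2, 4, 3, 3)
The stuck group stays short no matter what:
  J1 cannot run: need (3, 5, 1, 3) vs free (2, 4, 3, 3) (insufficient R4 and R3)
  J4 cannot run: need (3, 0, 3, 1) vs free (2, 4, 3, 3) (insufficient R4)


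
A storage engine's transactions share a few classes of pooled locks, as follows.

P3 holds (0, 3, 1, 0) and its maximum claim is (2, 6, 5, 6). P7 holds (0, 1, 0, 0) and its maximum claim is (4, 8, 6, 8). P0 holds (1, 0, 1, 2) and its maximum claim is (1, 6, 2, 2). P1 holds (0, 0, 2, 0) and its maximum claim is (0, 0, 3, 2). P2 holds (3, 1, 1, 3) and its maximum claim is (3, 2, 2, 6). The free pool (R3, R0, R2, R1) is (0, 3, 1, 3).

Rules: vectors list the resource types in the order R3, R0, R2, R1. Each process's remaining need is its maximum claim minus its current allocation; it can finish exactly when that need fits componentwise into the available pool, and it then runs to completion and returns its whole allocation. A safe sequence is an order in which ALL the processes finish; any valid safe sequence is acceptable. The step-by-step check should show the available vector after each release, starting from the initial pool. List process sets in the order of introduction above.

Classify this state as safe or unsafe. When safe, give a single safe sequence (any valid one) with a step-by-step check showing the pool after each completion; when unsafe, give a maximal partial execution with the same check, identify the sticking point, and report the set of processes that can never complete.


SAFE — a valid safe sequence is P2, P1, P3, P0, P7.
Key observation: reading the order forward, P2 is the first process whose need (0, 1, 1, 3) meets the free pool (0, 3, 1, 3) exactly on a resource it requests.
Check, step by step:
  pool = (0, 3, 1, 3)
  P2: need (0, 1, 1, 3) fits (0, 3, 1, 3); releases (3, 1, 1, 3), pool now (3, 4, 2, 6)
  P1: need (0, 0, 1, 2) fits (3, 4, 2, 6); releases (0, 0, 2, 0), pool now (3, 4, 4, 6)
  P3: need (2, 3, 4, 6) fits (3, 4, 4, 6); releases (0, 3, 1, 0), pool now (3, 7, 5, 6)
  P0: need (0, 6, 1, 0) fits (3, 7, 5, 6); releases (1, 0, 1, 2), pool now (4, 7, 6, 8)
  P7: need (4, 7, 6, 8) fits (4, 7, 6, 8); releases (0, 1, 0, 0), pool now (4, 8, 6, 8)


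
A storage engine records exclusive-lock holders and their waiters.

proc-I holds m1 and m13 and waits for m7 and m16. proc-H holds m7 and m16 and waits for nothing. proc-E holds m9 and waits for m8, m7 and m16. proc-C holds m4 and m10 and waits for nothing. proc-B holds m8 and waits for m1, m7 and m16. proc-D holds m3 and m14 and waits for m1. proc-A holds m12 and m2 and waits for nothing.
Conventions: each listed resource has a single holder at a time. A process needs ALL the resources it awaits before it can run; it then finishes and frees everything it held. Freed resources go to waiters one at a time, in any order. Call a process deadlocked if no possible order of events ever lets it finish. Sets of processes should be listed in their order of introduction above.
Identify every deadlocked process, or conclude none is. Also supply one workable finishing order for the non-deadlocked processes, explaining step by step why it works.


Nothing here is deadlocked.
Key observation: the wait relation is loop-free; peeling off processes with no waits unwinds the whole state.
A valid finishing order for the others: proc-H, proc-A, proc-I, proc-B, proc-C, proc-E, proc-D.
Check, step by step:
  proc-H: no waits; runs immediately, freeing m7 and m16
  proc-A: no waits; runs immediately, freeing m12 and m2
  run proc-I (all its waits — m7 and m16 — are resolved); releases m1 and m13
  run proc-B (all its waits — m1, m7 and m16 — are resolved); releases m8
  proc-C: no waits; runs immediately, freeing m4 and m10
  run proc-E (all its waits — m8, m7 and m16 — are resolved); releases m9
  run proc-D (all its waits — m1 — are resolved); releases m3 and m14


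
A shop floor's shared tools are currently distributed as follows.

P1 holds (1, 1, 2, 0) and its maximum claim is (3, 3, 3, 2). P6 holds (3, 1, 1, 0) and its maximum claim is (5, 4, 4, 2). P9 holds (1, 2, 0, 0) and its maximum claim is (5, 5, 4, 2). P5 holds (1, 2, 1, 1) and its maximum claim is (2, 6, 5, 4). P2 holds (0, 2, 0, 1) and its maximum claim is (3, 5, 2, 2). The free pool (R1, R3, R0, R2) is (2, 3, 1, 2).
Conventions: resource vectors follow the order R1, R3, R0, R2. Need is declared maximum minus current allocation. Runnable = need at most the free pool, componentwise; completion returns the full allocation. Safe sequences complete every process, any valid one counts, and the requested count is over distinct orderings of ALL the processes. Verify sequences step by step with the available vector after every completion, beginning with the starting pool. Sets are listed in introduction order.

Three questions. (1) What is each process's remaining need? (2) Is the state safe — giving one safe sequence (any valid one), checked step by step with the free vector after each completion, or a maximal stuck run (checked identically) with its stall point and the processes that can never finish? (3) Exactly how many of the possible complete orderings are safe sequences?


(1) Remaining need (order R1, R3, R0, R2):
  P1: (2, 2, 1, 2)
  P6: (2, 3, 3, 2)
  P9: (4, 3, 4, 2)
  P5: (1, 4, 4, 3)
  P2: (3, 3, 2, 1)
(2) SAFE, for example via the order P1, P2, P6, P5, P9.
Key observation: reading the order forward, P1 is the first process whose need (2, 2, 1, 2) meets the free pool (2, 3, 1, 2) exactly on a resource it requests.
Walking it through:
  pool = (2, 3, 1, 2)
  P1: need (2, 2, 1, 2) fits (2, 3, 1, 2); releases (1, 1, 2, 0), pool now (3, 4, 3, 2)
  P2: need (3, 3, 2, 1) fits (3, 4, 3, 2); releases (0, 2, 0, 1), pool now (3, 6, 3, 3)
  P6: need (2, 3, 3, 2) fits (3, 6, 3, 3); releases (3, 1, 1, 0), pool now (6, 7, 4, 3)
  P5: need (1, 4, 4, 3) fits (6, 7, 4, 3); releases (1, 2, 1, 1), pool now (7, 9, 5, 4)
  P9: need (4, 3, 4, 2) fits (7, 9, 5, 4); releases (1, 2, 0, 0), pool now (8, 11, 5, 4)
(3) The exact count: 5 of the possible complete orderings are safe sequences.


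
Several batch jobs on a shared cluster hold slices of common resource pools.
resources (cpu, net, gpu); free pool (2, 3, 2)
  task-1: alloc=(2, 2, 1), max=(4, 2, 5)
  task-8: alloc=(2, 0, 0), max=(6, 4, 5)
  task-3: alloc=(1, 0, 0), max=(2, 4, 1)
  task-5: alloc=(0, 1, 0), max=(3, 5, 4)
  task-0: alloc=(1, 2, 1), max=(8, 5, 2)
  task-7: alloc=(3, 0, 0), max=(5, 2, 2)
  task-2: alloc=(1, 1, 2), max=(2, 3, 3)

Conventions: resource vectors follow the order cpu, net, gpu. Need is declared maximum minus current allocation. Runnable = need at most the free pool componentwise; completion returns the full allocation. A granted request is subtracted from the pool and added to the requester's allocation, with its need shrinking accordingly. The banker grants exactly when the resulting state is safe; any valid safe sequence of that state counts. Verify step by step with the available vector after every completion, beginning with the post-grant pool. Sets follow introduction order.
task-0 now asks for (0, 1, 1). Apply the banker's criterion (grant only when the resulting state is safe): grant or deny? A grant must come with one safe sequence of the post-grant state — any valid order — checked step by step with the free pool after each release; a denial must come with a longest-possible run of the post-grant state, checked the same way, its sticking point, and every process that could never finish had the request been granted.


DENY — the pretend-granted state is unsafe.
Key observation: after task-2, task-7 the pool peaks at (6, 3, 3), and each blocked process is short somewhere: task-1 on gpu; task-8 on net, gpu; task-3 on net; task-5 on net, gpu; task-0 on cpu.
On the post-grant state, task-2, task-7 is a maximal run — nothing extends it. Check, step by step:
  pool = (2, 2, 1)
  task-2: need (1, 2, 1) fits (2, 2, 1); releases (1, 1, 2), pool now (3, 3, 3)
  task-7: need (2, 2, 2) fits (3, 3, 3); releases (3, 0, 0), pool now (6, 3, 3)
  blocked: task-1 wants (2, 0, 4), pool (6, 3, 3) — not enough gpu
  blocked: task-8 wants (4, 4, 5), pool (6, 3, 3) — not enough net and gpu
  blocked: task-3 wants (1, 4, 1), pool (6, 3, 3) — not enough net
  blocked: task-5 wants (3, 4, 4), pool (6, 3, 3) — not enough net and gpu
  blocked: task-0 wants (7, 2, 0), pool (6, 3, 3) — not enough cpu
Had the request been granted, task-1, task-8, task-3, task-5 and task-0 could never finish.


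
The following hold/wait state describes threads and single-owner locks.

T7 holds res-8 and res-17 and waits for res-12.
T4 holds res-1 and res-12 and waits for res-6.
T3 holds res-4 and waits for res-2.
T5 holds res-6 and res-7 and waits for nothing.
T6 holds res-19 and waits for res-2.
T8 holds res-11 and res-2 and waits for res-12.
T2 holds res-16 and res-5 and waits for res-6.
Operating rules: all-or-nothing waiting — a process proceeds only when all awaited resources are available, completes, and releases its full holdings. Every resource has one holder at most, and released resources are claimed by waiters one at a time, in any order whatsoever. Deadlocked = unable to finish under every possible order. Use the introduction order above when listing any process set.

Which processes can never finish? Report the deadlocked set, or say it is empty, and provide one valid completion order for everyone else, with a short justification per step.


The deadlocked set is empty.
Key observation: every chain of waits terminates; starting from the processes that wait on nothing, all the rest unlock in turn.
One completion order for the rest: T5, T2, T4, T8, T6, T3, T7.
Check, step by step:
  T5 waits on nothing -> runs at once and releases res-6 and res-7
  T2: everything it awaited (res-6) is free; runs, freeing res-16 and res-5
  T4: everything it awaited (res-6) is free; runs, freeing res-1 and res-12
  T8: everything it awaited (res-12) is free; runs, freeing res-11 and res-2
  T6: everything it awaited (res-2) is free; runs, freeing res-19
  T3: everything it awaited (res-2) is free; runs, freeing res-4
  T7: everything it awaited (res-12) is free; runs, freeing res-8 and res-17


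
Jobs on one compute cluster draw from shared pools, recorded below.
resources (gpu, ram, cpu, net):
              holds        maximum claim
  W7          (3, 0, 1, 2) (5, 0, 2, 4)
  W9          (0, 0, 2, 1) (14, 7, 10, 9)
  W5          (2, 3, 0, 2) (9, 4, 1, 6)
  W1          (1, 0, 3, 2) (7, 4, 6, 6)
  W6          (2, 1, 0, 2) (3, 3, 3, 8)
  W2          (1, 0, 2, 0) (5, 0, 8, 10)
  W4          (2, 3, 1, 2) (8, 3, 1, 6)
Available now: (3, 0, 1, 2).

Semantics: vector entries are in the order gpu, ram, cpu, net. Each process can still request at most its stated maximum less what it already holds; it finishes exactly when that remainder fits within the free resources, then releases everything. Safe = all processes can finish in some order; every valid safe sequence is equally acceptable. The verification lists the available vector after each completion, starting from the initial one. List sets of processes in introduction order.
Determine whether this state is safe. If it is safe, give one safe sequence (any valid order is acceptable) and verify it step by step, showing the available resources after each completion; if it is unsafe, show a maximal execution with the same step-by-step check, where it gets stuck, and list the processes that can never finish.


The state is SAFE; one workable sequence: W7, W4, W5, W1, W2, W6, W9.
Key observation: the first exact fit in this order is W7 — it needs (2, 0, 1, 2) with (3, 0, 1, 2) free, meeting a requested resource to the last unit.
Verifying each step:
  pool = (3, 0, 1, 2)
  run W7 (needs (2, 0, 1, 2), free (3, 0, 1, 2)); after release of (3, 0, 1, 2) the pool is (6, 0, 2, 4)
  run W4 (needs (6, 0, 0, 4), free (6, 0, 2, 4)); after release of (2, 3, 1, 2) the pool is (8, 3, 3, 6)
  run W5 (needs (7, 1, 1, 4), free (8, 3, 3, 6)); after release of (2, 3, 0, 2) the pool is (10, 6, 3, 8)
  run W1 (needs (6, 4, 3, 4), free (10, 6, 3, 8)); after release of (1, 0, 3, 2) the pool is (11, 6, 6, 10)
  run W2 (needs (4, 0, 6, 10), free (11, 6, 6, 10)); after release of (1, 0, 2, 0) the pool is (12, 6, 8, 10)
  run W6 (needs (1, 2, 3, 6), free (12, 6, 8, 10)); after release of (2, 1, 0, 2) the pool is (14, 7, 8, 12)
  run W9 (needs (14, 7, 8, 8), free (14, 7, 8, 12)); after release of (0, 0, 2, 1) the pool is (14, 7, 10, 13)


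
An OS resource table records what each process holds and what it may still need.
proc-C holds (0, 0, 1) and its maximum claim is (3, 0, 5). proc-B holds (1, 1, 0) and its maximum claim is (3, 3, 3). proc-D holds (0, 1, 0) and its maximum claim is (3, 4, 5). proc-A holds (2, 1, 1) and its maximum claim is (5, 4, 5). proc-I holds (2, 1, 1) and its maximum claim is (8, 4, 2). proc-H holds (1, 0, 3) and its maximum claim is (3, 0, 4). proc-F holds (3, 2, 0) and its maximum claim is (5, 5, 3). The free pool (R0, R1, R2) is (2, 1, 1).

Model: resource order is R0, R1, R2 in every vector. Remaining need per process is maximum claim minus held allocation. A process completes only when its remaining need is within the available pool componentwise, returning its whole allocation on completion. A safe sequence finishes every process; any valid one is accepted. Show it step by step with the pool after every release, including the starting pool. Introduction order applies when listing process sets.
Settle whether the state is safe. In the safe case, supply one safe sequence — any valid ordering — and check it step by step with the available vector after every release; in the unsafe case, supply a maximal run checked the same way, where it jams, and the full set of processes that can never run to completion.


UNSAFE — no complete ordering exists.
Key observation: the wall is R1: completing proc-H, proc-C brings the pool only to (3, 1, 5), and all the rest need more.
The run proc-H, proc-C cannot be extended any further. Walking it through:
  pool = (2, 1, 1)
  run proc-H (needs (2, 0, 1), free (2, 1, 1)); after release of (1, 0, 3) the pool is (3, 1, 4)
  run proc-C (needs (3, 0, 4), free (3, 1, 4)); after release of (0, 0, 1) the pool is (3, 1, 5)
  proc-B cannot run: need (2, 2, 3) vs free (3, 1, 5) (insufficient R1)
  proc-D cannot run: need (3, 3, 5) vs free (3, 1, 5) (insufficient R1)
  proc-A cannot run: need (3, 3, 4) vs free (3, 1, 5) (insufficient R1)
  proc-I cannot run: need (6, 3, 1) vs free (3, 1, 5) (insufficient R0 and R1)
  proc-F cannot run: need (2, 3, 3) vs free (3, 1, 5) (insufficient R1)
Never able to finish: proc-B, proc-D, proc-A, proc-I and proc-F.


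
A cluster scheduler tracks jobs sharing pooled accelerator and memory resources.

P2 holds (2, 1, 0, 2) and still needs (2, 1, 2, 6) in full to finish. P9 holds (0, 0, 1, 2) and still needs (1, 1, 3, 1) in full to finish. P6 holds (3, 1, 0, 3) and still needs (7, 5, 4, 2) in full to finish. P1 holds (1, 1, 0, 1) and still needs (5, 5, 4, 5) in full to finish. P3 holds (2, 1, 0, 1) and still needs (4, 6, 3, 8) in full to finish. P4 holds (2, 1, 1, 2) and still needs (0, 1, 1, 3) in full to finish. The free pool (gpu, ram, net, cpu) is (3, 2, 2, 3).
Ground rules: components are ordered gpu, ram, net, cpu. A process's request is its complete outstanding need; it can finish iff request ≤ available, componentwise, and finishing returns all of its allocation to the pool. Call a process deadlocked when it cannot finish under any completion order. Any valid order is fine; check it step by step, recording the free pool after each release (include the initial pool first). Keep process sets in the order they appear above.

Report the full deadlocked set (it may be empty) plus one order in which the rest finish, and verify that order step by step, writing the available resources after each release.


The deadlocked set is P6, P1 and P3.
Key observation: no order helps: past P4, P9, P2, the free pool tops out at (7, 4, 4, 9), below what each blocked process needs in ram.
A valid finishing order for the others: P4, P9, P2. Step-by-step check:
  pool = (3, 2, 2, 3)
  P4: need (0, 1, 1, 3) fits (3, 2, 2, 3); releases (2, 1, 1, 2), pool now (5, 3, 3, 5)
  P9: need (1, 1, 3, 1) fits (5, 3, 3, 5); releases (0, 0, 1, 2), pool now (5, 3, 4, 7)
  P2: need (2, 1, 2, 6) fits (5, 3, 4, 7); releases (2, 1, 0, 2), pool now (7, 4, 4, 9)
The stuck group stays short no matter what:
  blocked: P6 wants (7, 5, 4, 2), pool (7, 4, 4, 9) — not enough ram
  blocked: P1 wants (5, 5, 4, 5), pool (7, 4, 4, 9) — not enough ram
  blocked: P3 wants (4, 6, 3, 8), pool (7, 4, 4, 9) — not enough ram


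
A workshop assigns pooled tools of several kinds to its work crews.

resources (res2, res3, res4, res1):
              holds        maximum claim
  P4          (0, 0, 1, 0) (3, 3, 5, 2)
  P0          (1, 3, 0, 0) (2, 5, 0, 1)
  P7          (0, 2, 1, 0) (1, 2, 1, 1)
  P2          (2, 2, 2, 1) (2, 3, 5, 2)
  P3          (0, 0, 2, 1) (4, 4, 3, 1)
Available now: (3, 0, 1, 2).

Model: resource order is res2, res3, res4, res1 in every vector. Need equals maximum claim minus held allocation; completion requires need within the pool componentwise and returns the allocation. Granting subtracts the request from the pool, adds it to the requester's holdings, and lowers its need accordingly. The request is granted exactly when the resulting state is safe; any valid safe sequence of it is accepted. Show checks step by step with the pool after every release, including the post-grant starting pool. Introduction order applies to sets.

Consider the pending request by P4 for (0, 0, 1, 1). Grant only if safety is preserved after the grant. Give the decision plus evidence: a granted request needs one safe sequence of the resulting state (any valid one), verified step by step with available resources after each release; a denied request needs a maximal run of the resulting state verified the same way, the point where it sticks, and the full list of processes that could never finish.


GRANT — the state after the grant stays safe, e.g. via P7, P0, P3, P2, P4.
Key observation: even at the reduced pool (3, 0, 0, 1), P7 fits immediately, so safety survives the grant.
Step-by-step check of the post-grant state:
  pool = (3, 0, 0, 1)
  P7 needs (1, 0, 0, 1) <= (3, 0, 0, 1) -> finishes; pool += (0, 2, 1, 0) = (3, 2, 1, 1)
  P0 needs (1, 2, 0, 1) <= (3, 2, 1, 1) -> finishes; pool += (1, 3, 0, 0) = (4, 5, 1, 1)
  P3 needs (4, 4, 1, 0) <= (4, 5, 1, 1) -> finishes; pool += (0, 0, 2, 1) = (4, 5, 3, 2)
  P2 needs (0, 1, 3, 1) <= (4, 5, 3, 2) -> finishes; pool += (2, 2, 2, 1) = (6, 7, 5, 3)
  P4 needs (3, 3, 3, 1) <= (6, 7, 5, 3) -> finishes; pool += (0, 0, 2, 1) = (6, 7, 7, 4)


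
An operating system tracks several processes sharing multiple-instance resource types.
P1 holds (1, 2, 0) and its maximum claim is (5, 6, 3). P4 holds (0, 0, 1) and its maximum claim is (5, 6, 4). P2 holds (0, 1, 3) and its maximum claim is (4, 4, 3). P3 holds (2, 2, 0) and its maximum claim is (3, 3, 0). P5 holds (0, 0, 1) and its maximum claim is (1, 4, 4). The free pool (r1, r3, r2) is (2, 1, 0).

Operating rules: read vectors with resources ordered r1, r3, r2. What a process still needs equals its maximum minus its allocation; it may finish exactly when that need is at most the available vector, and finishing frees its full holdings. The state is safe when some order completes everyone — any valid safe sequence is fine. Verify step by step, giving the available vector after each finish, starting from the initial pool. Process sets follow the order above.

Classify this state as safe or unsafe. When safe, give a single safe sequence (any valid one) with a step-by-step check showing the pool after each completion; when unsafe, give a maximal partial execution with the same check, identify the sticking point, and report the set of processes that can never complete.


The state is SAFE; one workable sequence: P3, P2, P1, P4, P5.
Key observation: the order's first zero-slack moment is P3 ((1, 1, 0) needed, (2, 1, 0) free — a requested resource with nothing to spare).
Check, step by step:
  pool = (2, 1, 0)
  P3 needs (1, 1, 0) <= (2, 1, 0) -> finishes; pool += (2, 2, 0) = (4, 3, 0)
  P2 needs (4, 3, 0) <= (4, 3, 0) -> finishes; pool += (0, 1, 3) = (4, 4, 3)
  P1 needs (4, 4, 3) <= (4, 4, 3) -> finishes; pool += (1, 2, 0) = (5, 6, 3)
  P4 needs (5, 6, 3) <= (5, 6, 3) -> finishes; pool += (0, 0, 1) = (5, 6, 4)
  P5 needs (1, 4, 3) <= (5, 6, 4) -> finishes; pool += (0, 0, 1) = (5, 6, 5)


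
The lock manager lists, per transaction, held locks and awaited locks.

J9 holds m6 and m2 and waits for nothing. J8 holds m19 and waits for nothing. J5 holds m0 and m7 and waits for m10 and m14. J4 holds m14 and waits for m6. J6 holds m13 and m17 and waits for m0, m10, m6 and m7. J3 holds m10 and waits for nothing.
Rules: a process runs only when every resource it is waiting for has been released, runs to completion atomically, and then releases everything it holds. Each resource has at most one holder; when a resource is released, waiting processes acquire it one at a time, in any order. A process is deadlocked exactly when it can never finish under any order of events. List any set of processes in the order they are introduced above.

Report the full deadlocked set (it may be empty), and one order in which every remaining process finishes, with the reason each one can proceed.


The deadlocked set is empty.
Key observation: no waiting chain loops back on itself — every chain ends at a process that waits on nothing, so everyone eventually runs.
A valid finishing order for the others: J3, J9, J4, J8, J5, J6.
Verifying each step:
  J3: no waits; runs immediately, freeing m10
  J9: no waits; runs immediately, freeing m6 and m2
  J4 waits on m6 — all released -> runs and releases m14
  J8: no waits; runs immediately, freeing m19
  J5 waits on m10 and m14 — all released -> runs and releases m0 and m7
  J6 waits on m0, m10, m6 and m7 — all released -> runs and releases m13 and m17
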